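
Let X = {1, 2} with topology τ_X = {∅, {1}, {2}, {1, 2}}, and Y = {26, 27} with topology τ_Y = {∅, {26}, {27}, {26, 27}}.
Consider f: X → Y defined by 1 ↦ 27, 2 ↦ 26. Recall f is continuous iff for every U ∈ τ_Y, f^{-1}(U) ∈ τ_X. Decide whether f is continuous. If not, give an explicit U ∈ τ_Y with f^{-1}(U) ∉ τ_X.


f IS continuous.

Compute f^{-1}(U) for each U ∈ τ_Y:
  U = ∅: f^{-1}(U) = ∅ ∈ τ_X ✓.
  U = {26}: f^{-1}(U) = {2} ∈ τ_X ✓.
  U = {27}: f^{-1}(U) = {1} ∈ τ_X ✓.
  U = {26, 27}: f^{-1}(U) = {1, 2} ∈ τ_X ✓.
Every preimage lies in τ_X, so f IS continuous.


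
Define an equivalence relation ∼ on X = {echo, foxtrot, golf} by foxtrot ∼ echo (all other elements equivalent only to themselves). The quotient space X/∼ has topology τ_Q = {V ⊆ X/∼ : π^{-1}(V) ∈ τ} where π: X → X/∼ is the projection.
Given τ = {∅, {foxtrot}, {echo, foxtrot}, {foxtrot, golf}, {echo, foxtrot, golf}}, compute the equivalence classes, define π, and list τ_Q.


X/∼ = {[echo=foxtrot], [golf]}; |τ_Q| = 3.

Equivalence classes: [echo=foxtrot], [golf].
Quotient map π: X → X/∼ sends echo ↦ [echo=foxtrot], foxtrot ↦ [echo=foxtrot], golf ↦ [golf].
For each subset V ⊆ X/∼, compute π^{-1}(V) ⊆ X and check whether π^{-1}(V) ∈ τ. V is open in τ_Q iff π^{-1}(V) ∈ τ.
  V = {}: π^{-1}(V) = ∅ ∈ τ ✓.
  V = {[echo=foxtrot]}: π^{-1}(V) = {echo, foxtrot} ∈ τ ✓.
  V = {[golf]}: π^{-1}(V) = {golf} ∉ τ ✗.
  V = {[echo=foxtrot], [golf]}: π^{-1}(V) = {echo, foxtrot, golf} ∈ τ ✓.
Open sets in the quotient: τ_Q = {{}, {[echo=foxtrot]}, {[echo=foxtrot], [golf]}} (3 elements).


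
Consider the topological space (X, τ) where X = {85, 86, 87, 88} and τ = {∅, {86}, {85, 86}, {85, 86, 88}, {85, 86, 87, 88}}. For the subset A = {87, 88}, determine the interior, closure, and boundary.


int(A) = ∅, cl(A) = {87, 88}, ∂A = {87, 88}.

Closed sets in (X, τ) are complements of opens:
  closed(X, τ) = {∅, {87}, {87, 88}, {85, 87, 88}, {85, 86, 87, 88}}.
int(A) = ⋃ {U ∈ τ : U ⊆ A}. Opens contained in A: ∅.
Taking the union of these: int(A) = ∅.
cl(A) = ⋂ {C closed : A ⊆ C}. Closed sets containing A: {87, 88}, {85, 87, 88}, {85, 86, 87, 88}.
Intersecting these: cl(A) = {87, 88}.
∂A = cl(A) ∖ int(A) = {87, 88} ∖ ∅ = {87, 88}.


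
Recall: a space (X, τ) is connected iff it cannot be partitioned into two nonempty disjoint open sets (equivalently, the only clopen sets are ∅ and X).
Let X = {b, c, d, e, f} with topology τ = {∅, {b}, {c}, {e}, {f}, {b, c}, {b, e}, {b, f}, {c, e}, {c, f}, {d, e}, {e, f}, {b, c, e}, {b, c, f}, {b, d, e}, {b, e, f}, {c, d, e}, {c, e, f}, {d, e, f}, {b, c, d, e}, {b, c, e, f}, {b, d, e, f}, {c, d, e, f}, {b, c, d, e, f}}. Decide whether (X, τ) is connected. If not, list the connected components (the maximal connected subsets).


(X, τ) is disconnected; components = [{b}, {c}, {f}, {d, e}].

Find clopen sets (U ∈ τ with X ∖ U ∈ τ):
  U = ∅, X ∖ U = {b, c, d, e, f} — both open, so U is clopen.
  U = {b}, X ∖ U = {c, d, e, f} — both open, so U is clopen.
  U = {c}, X ∖ U = {b, d, e, f} — both open, so U is clopen.
  U = {f}, X ∖ U = {b, c, d, e} — both open, so U is clopen.
  U = {b, c}, X ∖ U = {d, e, f} — both open, so U is clopen.
  U = {b, f}, X ∖ U = {c, d, e} — both open, so U is clopen.
  U = {c, f}, X ∖ U = {b, d, e} — both open, so U is clopen.
  U = {d, e}, X ∖ U = {b, c, f} — both open, so U is clopen.
  U = {b, c, f}, X ∖ U = {d, e} — both open, so U is clopen.
  U = {b, d, e}, X ∖ U = {c, f} — both open, so U is clopen.
  U = {c, d, e}, X ∖ U = {b, f} — both open, so U is clopen.
  U = {d, e, f}, X ∖ U = {b, c} — both open, so U is clopen.
  U = {b, c, d, e}, X ∖ U = {f} — both open, so U is clopen.
  U = {b, d, e, f}, X ∖ U = {c} — both open, so U is clopen.
  U = {c, d, e, f}, X ∖ U = {b} — both open, so U is clopen.
  U = {b, c, d, e, f}, X ∖ U = ∅ — both open, so U is clopen.
Nontrivial clopen(s) exist: e.g. {f}. So (X, τ) is disconnected.
Compute connected components by grouping points that agree on all clopens:
  component: {b}
  component: {c}
  component: {f}
  component: {d, e}


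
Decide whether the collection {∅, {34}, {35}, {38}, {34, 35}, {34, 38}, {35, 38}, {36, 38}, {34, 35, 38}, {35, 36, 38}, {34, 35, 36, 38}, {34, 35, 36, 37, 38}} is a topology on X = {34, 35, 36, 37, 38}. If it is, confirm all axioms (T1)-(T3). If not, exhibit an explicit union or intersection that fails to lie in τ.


τ is NOT a topology on X.

Axiom (T1): ∅ ∈ τ? Yes; X ∈ τ? Yes.
Axiom (T2/T3): check pairwise unions and intersections of members of τ.
Counterexample for (T2): {34} ∪ {36, 38} = {34, 36, 38} ∉ τ. Therefore τ is NOT a topology.


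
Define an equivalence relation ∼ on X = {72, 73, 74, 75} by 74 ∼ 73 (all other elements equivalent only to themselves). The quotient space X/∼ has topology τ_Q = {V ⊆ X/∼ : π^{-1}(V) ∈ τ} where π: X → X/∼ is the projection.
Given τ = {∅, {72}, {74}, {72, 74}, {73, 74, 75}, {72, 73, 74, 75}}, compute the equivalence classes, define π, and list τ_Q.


X/∼ = {[72], [73=74], [75]}; |τ_Q| = 4.

Equivalence classes: [72], [73=74], [75].
Quotient map π: X → X/∼ sends 72 ↦ [72], 73 ↦ [73=74], 74 ↦ [73=74], 75 ↦ [75].
For each subset V ⊆ X/∼, compute π^{-1}(V) ⊆ X and check whether π^{-1}(V) ∈ τ. V is open in τ_Q iff π^{-1}(V) ∈ τ.
  V = {}: π^{-1}(V) = ∅ ∈ τ ✓.
  V = {[72]}: π^{-1}(V) = {72} ∈ τ ✓.
  V = {[73=74]}: π^{-1}(V) = {73, 74} ∉ τ ✗.
  V = {[72], [73=74]}: π^{-1}(V) = {72, 73, 74} ∉ τ ✗.
  V = {[75]}: π^{-1}(V) = {75} ∉ τ ✗.
  V = {[72], [75]}: π^{-1}(V) = {72, 75} ∉ τ ✗.
  V = {[73=74], [75]}: π^{-1}(V) = {73, 74, 75} ∈ τ ✓.
  V = {[72], [73=74], [75]}: π^{-1}(V) = {72, 73, 74, 75} ∈ τ ✓.
Open sets in the quotient: τ_Q = {{}, {[72]}, {[73=74], [75]}, {[72], [73=74], [75]}} (4 elements).


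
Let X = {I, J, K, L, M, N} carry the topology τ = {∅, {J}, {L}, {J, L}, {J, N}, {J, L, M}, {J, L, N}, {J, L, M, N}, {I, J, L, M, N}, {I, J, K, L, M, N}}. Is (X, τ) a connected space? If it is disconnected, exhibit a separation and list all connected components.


(X, τ) is connected.

Find clopen sets (U ∈ τ with X ∖ U ∈ τ):
  U = ∅, X ∖ U = {I, J, K, L, M, N} — both open, so U is clopen.
  U = {I, J, K, L, M, N}, X ∖ U = ∅ — both open, so U is clopen.
Only trivial clopens (∅ and X) exist, so (X, τ) is connected.
Compute connected components by grouping points that agree on all clopens:
  component: {I, J, K, L, M, N}


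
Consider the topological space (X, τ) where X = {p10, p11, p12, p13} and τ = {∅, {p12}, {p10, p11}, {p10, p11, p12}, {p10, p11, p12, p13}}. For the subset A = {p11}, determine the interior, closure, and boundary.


int(A) = ∅, cl(A) = {p10, p11, p13}, ∂A = {p10, p11, p13}.

Closed sets in (X, τ) are complements of opens:
  closed(X, τ) = {∅, {p13}, {p12, p13}, {p10, p11, p13}, {p10, p11, p12, p13}}.
int(A) = ⋃ {U ∈ τ : U ⊆ A}. Opens contained in A: ∅.
Taking the union of these: int(A) = ∅.
cl(A) = ⋂ {C closed : A ⊆ C}. Closed sets containing A: {p10, p11, p13}, {p10, p11, p12, p13}.
Intersecting these: cl(A) = {p10, p11, p13}.
∂A = cl(A) ∖ int(A) = {p10, p11, p13} ∖ ∅ = {p10, p11, p13}.


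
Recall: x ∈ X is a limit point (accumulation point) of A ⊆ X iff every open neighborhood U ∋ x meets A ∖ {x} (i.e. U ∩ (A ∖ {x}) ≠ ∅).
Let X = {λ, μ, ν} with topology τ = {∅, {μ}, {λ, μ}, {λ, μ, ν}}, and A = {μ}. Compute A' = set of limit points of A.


A' = {λ, ν}

For each x ∈ X, list the open sets U ∈ τ with x ∈ U, then check whether U ∩ (A ∖ {x}) ≠ ∅ for every such U.
  x = λ: opens ∋ x are {λ, μ}, {λ, μ, ν}; each meets A ∖ {λ}, so x IS a limit point.
  x = μ: open {μ} ∋ x has {μ} ∩ (A ∖ {μ}) = ∅, so x is NOT a limit point.
  x = ν: opens ∋ x are {λ, μ, ν}; each meets A ∖ {ν}, so x IS a limit point.
Collecting: A' = {λ, ν}.


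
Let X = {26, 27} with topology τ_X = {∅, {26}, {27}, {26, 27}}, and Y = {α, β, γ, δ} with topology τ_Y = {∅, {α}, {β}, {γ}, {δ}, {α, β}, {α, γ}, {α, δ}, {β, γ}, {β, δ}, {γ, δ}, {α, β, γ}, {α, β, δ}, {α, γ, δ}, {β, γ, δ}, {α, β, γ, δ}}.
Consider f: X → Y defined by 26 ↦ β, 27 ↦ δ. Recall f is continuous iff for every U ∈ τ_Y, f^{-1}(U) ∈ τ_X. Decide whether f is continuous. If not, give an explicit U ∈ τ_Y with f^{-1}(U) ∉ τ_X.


f IS continuous.

Compute f^{-1}(U) for each U ∈ τ_Y:
  U = ∅: f^{-1}(U) = ∅ ∈ τ_X ✓.
  U = {α}: f^{-1}(U) = ∅ ∈ τ_X ✓.
  U = {β}: f^{-1}(U) = {26} ∈ τ_X ✓.
  U = {γ}: f^{-1}(U) = ∅ ∈ τ_X ✓.
  U = {δ}: f^{-1}(U) = {27} ∈ τ_X ✓.
  U = {α, β}: f^{-1}(U) = {26} ∈ τ_X ✓.
  U = {α, γ}: f^{-1}(U) = ∅ ∈ τ_X ✓.
  U = {α, δ}: f^{-1}(U) = {27} ∈ τ_X ✓.
  U = {β, γ}: f^{-1}(U) = {26} ∈ τ_X ✓.
  U = {β, δ}: f^{-1}(U) = {26, 27} ∈ τ_X ✓.
  U = {γ, δ}: f^{-1}(U) = {27} ∈ τ_X ✓.
  U = {α, β, γ}: f^{-1}(U) = {26} ∈ τ_X ✓.
  U = {α, β, δ}: f^{-1}(U) = {26, 27} ∈ τ_X ✓.
  U = {α, γ, δ}: f^{-1}(U) = {27} ∈ τ_X ✓.
  U = {β, γ, δ}: f^{-1}(U) = {26, 27} ∈ τ_X ✓.
  U = {α, β, γ, δ}: f^{-1}(U) = {26, 27} ∈ τ_X ✓.
Every preimage lies in τ_X, so f IS continuous.


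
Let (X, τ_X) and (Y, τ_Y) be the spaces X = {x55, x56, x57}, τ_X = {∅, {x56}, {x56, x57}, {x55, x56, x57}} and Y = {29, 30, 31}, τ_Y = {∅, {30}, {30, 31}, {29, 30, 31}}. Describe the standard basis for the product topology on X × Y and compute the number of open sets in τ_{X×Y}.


Basis B = {∅ × ∅, {x56} × {30}, {x56} × {30, 31}, {x56, x57} × {30}, {x55, x56, x57} × {30}, {x56} × {29, 30, 31}, {x56, x57} × {30, 31}, {x55, x56, x57} × {30, 31}, {x56, x57} × {29, 30, 31}, {x55, x56, x57} × {29, 30, 31}}; |τ_{X×Y}| = 20.

Enumerate products U × V with U ∈ τ_X, V ∈ τ_Y (deduplicated):
  ∅ × ∅ = {} (∅)
  {x56} × {30} = {(x56,30)}
  {x56} × {30, 31} = {(x56,30), (x56,31)}
  {x56, x57} × {30} = {(x56,30), (x57,30)}
  {x55, x56, x57} × {30} = {(x55,30), (x56,30), (x57,30)}
  {x56} × {29, 30, 31} = {(x56,29), (x56,30), (x56,31)}
  {x56, x57} × {30, 31} = {(x56,30), (x56,31), (x57,30), (x57,31)}
  {x55, x56, x57} × {30, 31} = {(x55,30), (x55,31), (x56,30), (x56,31), (x57,30), (x57,31)}
  {x56, x57} × {29, 30, 31} = {(x56,29), (x56,30), (x56,31), (x57,29), (x57,30), (x57,31)}
  {x55, x56, x57} × {29, 30, 31} = {(x55,29), (x55,30), (x55,31), (x56,29), (x56,30), (x56,31), (x57,29), (x57,30), (x57,31)}
These 10 distinct sets form the basis B.
Close under arbitrary unions to get τ_{X×Y}; counting gives |τ_{X×Y}| = 20.


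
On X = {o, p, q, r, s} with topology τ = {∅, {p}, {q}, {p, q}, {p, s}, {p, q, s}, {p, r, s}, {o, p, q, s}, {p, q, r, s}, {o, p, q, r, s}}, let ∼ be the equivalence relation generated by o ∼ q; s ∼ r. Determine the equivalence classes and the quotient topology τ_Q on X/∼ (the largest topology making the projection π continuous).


X/∼ = {[o=q], [p], [r=s]}; |τ_Q| = 4.

Equivalence classes: [o=q], [p], [r=s].
Quotient map π: X → X/∼ sends o ↦ [o=q], p ↦ [p], q ↦ [o=q], r ↦ [r=s], s ↦ [r=s].
For each subset V ⊆ X/∼, compute π^{-1}(V) ⊆ X and check whether π^{-1}(V) ∈ τ. V is open in τ_Q iff π^{-1}(V) ∈ τ.
  V = {}: π^{-1}(V) = ∅ ∈ τ ✓.
  V = {[o=q]}: π^{-1}(V) = {o, q} ∉ τ ✗.
  V = {[p]}: π^{-1}(V) = {p} ∈ τ ✓.
  V = {[o=q], [p]}: π^{-1}(V) = {o, p, q} ∉ τ ✗.
  V = {[r=s]}: π^{-1}(V) = {r, s} ∉ τ ✗.
  V = {[o=q], [r=s]}: π^{-1}(V) = {o, q, r, s} ∉ τ ✗.
  V = {[p], [r=s]}: π^{-1}(V) = {p, r, s} ∈ τ ✓.
  V = {[o=q], [p], [r=s]}: π^{-1}(V) = {o, p, q, r, s} ∈ τ ✓.
Open sets in the quotient: τ_Q = {{}, {[p]}, {[p], [r=s]}, {[o=q], [p], [r=s]}} (4 elements).


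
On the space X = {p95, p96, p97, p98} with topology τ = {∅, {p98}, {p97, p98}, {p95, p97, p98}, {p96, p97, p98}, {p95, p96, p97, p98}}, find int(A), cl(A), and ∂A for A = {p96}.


int(A) = ∅, cl(A) = {p96}, ∂A = {p96}.

Closed sets in (X, τ) are complements of opens:
  closed(X, τ) = {∅, {p95}, {p96}, {p95, p96}, {p95, p96, p97}, {p95, p96, p97, p98}}.
int(A) = ⋃ {U ∈ τ : U ⊆ A}. Opens contained in A: ∅.
Taking the union of these: int(A) = ∅.
cl(A) = ⋂ {C closed : A ⊆ C}. Closed sets containing A: {p96}, {p95, p96}, {p95, p96, p97}, {p95, p96, p97, p98}.
Intersecting these: cl(A) = {p96}.
∂A = cl(A) ∖ int(A) = {p96} ∖ ∅ = {p96}.


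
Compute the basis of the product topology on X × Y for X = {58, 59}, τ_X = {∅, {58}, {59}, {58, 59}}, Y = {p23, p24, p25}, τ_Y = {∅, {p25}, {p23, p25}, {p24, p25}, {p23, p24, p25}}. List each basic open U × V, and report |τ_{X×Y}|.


Basis B = {∅ × ∅, {58} × {p25}, {59} × {p25}, {58} × {p23, p25}, {58} × {p24, p25}, {58, 59} × {p25}, {59} × {p23, p25}, {59} × {p24, p25}, {58} × {p23, p24, p25}, {59} × {p23, p24, p25}, {58, 59} × {p23, p25}, {58, 59} × {p24, p25}, {58, 59} × {p23, p24, p25}}; |τ_{X×Y}| = 25.

Enumerate products U × V with U ∈ τ_X, V ∈ τ_Y (deduplicated):
  ∅ × ∅ = {} (∅)
  {58} × {p25} = {(58,p25)}
  {59} × {p25} = {(59,p25)}
  {58} × {p23, p25} = {(58,p23), (58,p25)}
  {58} × {p24, p25} = {(58,p24), (58,p25)}
  {58, 59} × {p25} = {(58,p25), (59,p25)}
  {59} × {p23, p25} = {(59,p23), (59,p25)}
  {59} × {p24, p25} = {(59,p24), (59,p25)}
  {58} × {p23, p24, p25} = {(58,p23), (58,p24), (58,p25)}
  {59} × {p23, p24, p25} = {(59,p23), (59,p24), (59,p25)}
  {58, 59} × {p23, p25} = {(58,p23), (58,p25), (59,p23), (59,p25)}
  {58, 59} × {p24, p25} = {(58,p24), (58,p25), (59,p24), (59,p25)}
  {58, 59} × {p23, p24, p25} = {(58,p23), (58,p24), (58,p25), (59,p23), (59,p24), (59,p25)}
These 13 distinct sets form the basis B.
Close under arbitrary unions to get τ_{X×Y}; counting gives |τ_{X×Y}| = 25.


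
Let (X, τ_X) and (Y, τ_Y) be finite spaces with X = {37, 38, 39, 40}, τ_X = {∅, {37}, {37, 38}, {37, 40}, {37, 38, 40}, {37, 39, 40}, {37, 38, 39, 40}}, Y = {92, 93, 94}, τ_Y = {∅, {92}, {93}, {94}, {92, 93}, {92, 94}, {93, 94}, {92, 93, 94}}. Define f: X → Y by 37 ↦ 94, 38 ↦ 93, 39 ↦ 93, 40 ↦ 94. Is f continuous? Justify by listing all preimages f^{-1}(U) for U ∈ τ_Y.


f is NOT continuous.

Compute f^{-1}(U) for each U ∈ τ_Y:
  U = ∅: f^{-1}(U) = ∅ ∈ τ_X ✓.
  U = {92}: f^{-1}(U) = ∅ ∈ τ_X ✓.
  U = {93}: f^{-1}(U) = {38, 39} ∉ τ_X ✗.
  U = {94}: f^{-1}(U) = {37, 40} ∈ τ_X ✓.
  U = {92, 93}: f^{-1}(U) = {38, 39} ∉ τ_X ✗.
  U = {92, 94}: f^{-1}(U) = {37, 40} ∈ τ_X ✓.
  U = {93, 94}: f^{-1}(U) = {37, 38, 39, 40} ∈ τ_X ✓.
  U = {92, 93, 94}: f^{-1}(U) = {37, 38, 39, 40} ∈ τ_X ✓.
Found U = {93} with f^{-1}(U) = {38, 39} not in τ_X. Therefore f is NOT continuous.


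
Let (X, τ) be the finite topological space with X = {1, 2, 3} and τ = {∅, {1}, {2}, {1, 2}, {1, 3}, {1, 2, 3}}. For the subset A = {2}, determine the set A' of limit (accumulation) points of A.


A' = ∅

For each x ∈ X, list the open sets U ∈ τ with x ∈ U, then check whether U ∩ (A ∖ {x}) ≠ ∅ for every such U.
  x = 1: open {1} ∋ x has {1} ∩ (A ∖ {1}) = ∅, so x is NOT a limit point.
  x = 2: open {2} ∋ x has {2} ∩ (A ∖ {2}) = ∅, so x is NOT a limit point.
  x = 3: open {1, 3} ∋ x has {1, 3} ∩ (A ∖ {3}) = ∅, so x is NOT a limit point.
Collecting: A' = ∅.


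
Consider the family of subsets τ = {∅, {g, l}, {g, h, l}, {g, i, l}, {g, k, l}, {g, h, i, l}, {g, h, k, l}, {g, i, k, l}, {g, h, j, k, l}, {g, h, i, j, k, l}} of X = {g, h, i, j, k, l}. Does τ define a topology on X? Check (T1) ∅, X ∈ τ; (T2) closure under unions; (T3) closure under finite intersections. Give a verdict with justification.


τ is NOT a topology on X.

Axiom (T1): ∅ ∈ τ? Yes; X ∈ τ? Yes.
Axiom (T2/T3): check pairwise unions and intersections of members of τ.
Counterexample for (T2): {g, h, l} ∪ {g, i, k, l} = {g, h, i, k, l} ∉ τ. Therefore τ is NOT a topology.


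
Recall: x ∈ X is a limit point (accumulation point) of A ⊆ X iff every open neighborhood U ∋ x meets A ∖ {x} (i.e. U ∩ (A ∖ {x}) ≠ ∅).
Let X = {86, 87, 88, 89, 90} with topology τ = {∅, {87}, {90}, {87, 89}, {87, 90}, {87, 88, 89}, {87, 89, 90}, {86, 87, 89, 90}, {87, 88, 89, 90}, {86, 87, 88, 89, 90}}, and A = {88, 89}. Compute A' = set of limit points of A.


A' = {86, 88}

For each x ∈ X, list the open sets U ∈ τ with x ∈ U, then check whether U ∩ (A ∖ {x}) ≠ ∅ for every such U.
  x = 86: opens ∋ x are {86, 87, 89, 90}, {86, 87, 88, 89, 90}; each meets A ∖ {86}, so x IS a limit point.
  x = 87: open {87} ∋ x has {87} ∩ (A ∖ {87}) = ∅, so x is NOT a limit point.
  x = 88: opens ∋ x are {87, 88, 89}, {87, 88, 89, 90}, {86, 87, 88, 89, 90}; each meets A ∖ {88}, so x IS a limit point.
  x = 89: open {87, 89} ∋ x has {87, 89} ∩ (A ∖ {89}) = ∅, so x is NOT a limit point.
  x = 90: open {90} ∋ x has {90} ∩ (A ∖ {90}) = ∅, so x is NOT a limit point.
Collecting: A' = {86, 88}.


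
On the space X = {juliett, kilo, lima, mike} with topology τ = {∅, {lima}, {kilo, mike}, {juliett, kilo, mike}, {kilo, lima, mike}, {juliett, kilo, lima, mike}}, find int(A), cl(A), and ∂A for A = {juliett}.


int(A) = ∅, cl(A) = {juliett}, ∂A = {juliett}.

Closed sets in (X, τ) are complements of opens:
  closed(X, τ) = {∅, {juliett}, {lima}, {juliett, lima}, {juliett, kilo, mike}, {juliett, kilo, lima, mike}}.
int(A) = ⋃ {U ∈ τ : U ⊆ A}. Opens contained in A: ∅.
Taking the union of these: int(A) = ∅.
cl(A) = ⋂ {C closed : A ⊆ C}. Closed sets containing A: {juliett}, {juliett, lima}, {juliett, kilo, mike}, {juliett, kilo, lima, mike}.
Intersecting these: cl(A) = {juliett}.
∂A = cl(A) ∖ int(A) = {juliett} ∖ ∅ = {juliett}.


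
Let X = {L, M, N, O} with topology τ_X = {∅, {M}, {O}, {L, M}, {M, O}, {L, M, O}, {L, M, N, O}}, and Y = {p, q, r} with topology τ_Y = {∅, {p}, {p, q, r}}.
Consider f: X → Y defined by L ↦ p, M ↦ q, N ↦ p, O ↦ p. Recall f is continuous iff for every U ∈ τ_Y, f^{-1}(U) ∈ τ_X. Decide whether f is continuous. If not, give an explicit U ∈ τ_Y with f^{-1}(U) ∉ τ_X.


f is NOT continuous.

Compute f^{-1}(U) for each U ∈ τ_Y:
  U = ∅: f^{-1}(U) = ∅ ∈ τ_X ✓.
  U = {p}: f^{-1}(U) = {L, N, O} ∉ τ_X ✗.
  U = {p, q, r}: f^{-1}(U) = {L, M, N, O} ∈ τ_X ✓.
Found U = {p} with f^{-1}(U) = {L, N, O} not in τ_X. Therefore f is NOT continuous.


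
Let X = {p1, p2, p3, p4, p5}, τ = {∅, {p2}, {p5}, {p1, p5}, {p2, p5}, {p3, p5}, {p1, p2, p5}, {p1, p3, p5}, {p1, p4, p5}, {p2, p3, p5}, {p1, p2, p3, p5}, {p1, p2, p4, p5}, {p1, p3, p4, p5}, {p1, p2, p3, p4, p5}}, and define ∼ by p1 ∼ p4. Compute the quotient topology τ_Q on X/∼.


X/∼ = {[p1=p4], [p2], [p3], [p5]}; |τ_Q| = 10.

Equivalence classes: [p1=p4], [p2], [p3], [p5].
Quotient map π: X → X/∼ sends p1 ↦ [p1=p4], p2 ↦ [p2], p3 ↦ [p3], p4 ↦ [p1=p4], p5 ↦ [p5].
For each subset V ⊆ X/∼, compute π^{-1}(V) ⊆ X and check whether π^{-1}(V) ∈ τ. V is open in τ_Q iff π^{-1}(V) ∈ τ.
  V = {}: π^{-1}(V) = ∅ ∈ τ ✓.
  V = {[p1=p4]}: π^{-1}(V) = {p1, p4} ∉ τ ✗.
  V = {[p2]}: π^{-1}(V) = {p2} ∈ τ ✓.
  V = {[p1=p4], [p2]}: π^{-1}(V) = {p1, p2, p4} ∉ τ ✗.
  V = {[p3]}: π^{-1}(V) = {p3} ∉ τ ✗.
  V = {[p1=p4], [p3]}: π^{-1}(V) = {p1, p3, p4} ∉ τ ✗.
  V = {[p2], [p3]}: π^{-1}(V) = {p2, p3} ∉ τ ✗.
  V = {[p1=p4], [p2], [p3]}: π^{-1}(V) = {p1, p2, p3, p4} ∉ τ ✗.
  V = {[p5]}: π^{-1}(V) = {p5} ∈ τ ✓.
  V = {[p1=p4], [p5]}: π^{-1}(V) = {p1, p4, p5} ∈ τ ✓.
  V = {[p2], [p5]}: π^{-1}(V) = {p2, p5} ∈ τ ✓.
  V = {[p1=p4], [p2], [p5]}: π^{-1}(V) = {p1, p2, p4, p5} ∈ τ ✓.
  V = {[p3], [p5]}: π^{-1}(V) = {p3, p5} ∈ τ ✓.
  V = {[p1=p4], [p3], [p5]}: π^{-1}(V) = {p1, p3, p4, p5} ∈ τ ✓.
  V = {[p2], [p3], [p5]}: π^{-1}(V) = {p2, p3, p5} ∈ τ ✓.
  V = {[p1=p4], [p2], [p3], [p5]}: π^{-1}(V) = {p1, p2, p3, p4, p5} ∈ τ ✓.
Open sets in the quotient: τ_Q = {{}, {[p2]}, {[p5]}, {[p1=p4], [p5]}, {[p2], [p5]}, {[p1=p4], [p2], [p5]}, {[p3], [p5]}, {[p1=p4], [p3], [p5]}, {[p2], [p3], [p5]}, {[p1=p4], [p2], [p3], [p5]}} (10 elements).


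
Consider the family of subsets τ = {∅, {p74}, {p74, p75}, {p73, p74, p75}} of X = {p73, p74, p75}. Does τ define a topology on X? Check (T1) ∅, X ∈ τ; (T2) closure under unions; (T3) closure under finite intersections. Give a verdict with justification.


τ IS a topology on X.

Axiom (T1): ∅ ∈ τ? Yes; X ∈ τ? Yes.
Axiom (T2/T3): check pairwise unions and intersections of members of τ.
All pairwise intersections and unions checked — each lies in τ. Therefore τ satisfies (T1), (T2), (T3): it IS a topology on X.


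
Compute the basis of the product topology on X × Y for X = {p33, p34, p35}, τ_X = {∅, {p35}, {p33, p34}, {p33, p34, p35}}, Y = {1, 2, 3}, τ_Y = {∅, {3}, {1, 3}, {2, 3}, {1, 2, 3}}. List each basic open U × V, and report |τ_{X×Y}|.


Basis B = {∅ × ∅, {p35} × {3}, {p33, p34} × {3}, {p35} × {1, 3}, {p35} × {2, 3}, {p33, p34, p35} × {3}, {p35} × {1, 2, 3}, {p33, p34} × {1, 3}, {p33, p34} × {2, 3}, {p33, p34} × {1, 2, 3}, {p33, p34, p35} × {1, 3}, {p33, p34, p35} × {2, 3}, {p33, p34, p35} × {1, 2, 3}}; |τ_{X×Y}| = 25.

Enumerate products U × V with U ∈ τ_X, V ∈ τ_Y (deduplicated):
  ∅ × ∅ = {} (∅)
  {p35} × {3} = {(p35,3)}
  {p33, p34} × {3} = {(p33,3), (p34,3)}
  {p35} × {1, 3} = {(p35,1), (p35,3)}
  {p35} × {2, 3} = {(p35,2), (p35,3)}
  {p33, p34, p35} × {3} = {(p33,3), (p34,3), (p35,3)}
  {p35} × {1, 2, 3} = {(p35,1), (p35,2), (p35,3)}
  {p33, p34} × {1, 3} = {(p33,1), (p33,3), (p34,1), (p34,3)}
  {p33, p34} × {2, 3} = {(p33,2), (p33,3), (p34,2), (p34,3)}
  {p33, p34} × {1, 2, 3} = {(p33,1), (p33,2), (p33,3), (p34,1), (p34,2), (p34,3)}
  {p33, p34, p35} × {1, 3} = {(p33,1), (p33,3), (p34,1), (p34,3), (p35,1), (p35,3)}
  {p33, p34, p35} × {2, 3} = {(p33,2), (p33,3), (p34,2), (p34,3), (p35,2), (p35,3)}
  {p33, p34, p35} × {1, 2, 3} = {(p33,1), (p33,2), (p33,3), (p34,1), (p34,2), (p34,3), (p35,1), (p35,2), (p35,3)}
These 13 distinct sets form the basis B.
Close under arbitrary unions to get τ_{X×Y}; counting gives |τ_{X×Y}| = 25.


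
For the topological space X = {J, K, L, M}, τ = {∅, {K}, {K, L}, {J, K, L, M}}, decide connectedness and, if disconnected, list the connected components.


(X, τ) is connected.

Find clopen sets (U ∈ τ with X ∖ U ∈ τ):
  U = ∅, X ∖ U = {J, K, L, M} — both open, so U is clopen.
  U = {J, K, L, M}, X ∖ U = ∅ — both open, so U is clopen.
Only trivial clopens (∅ and X) exist, so (X, τ) is connected.
Compute connected components by grouping points that agree on all clopens:
  component: {J, K, L, M}


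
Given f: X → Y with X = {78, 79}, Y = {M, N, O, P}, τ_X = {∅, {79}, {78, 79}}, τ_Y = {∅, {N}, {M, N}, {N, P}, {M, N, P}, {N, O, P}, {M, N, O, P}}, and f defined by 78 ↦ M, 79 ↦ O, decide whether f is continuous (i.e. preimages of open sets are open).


f is NOT continuous.

Compute f^{-1}(U) for each U ∈ τ_Y:
  U = ∅: f^{-1}(U) = ∅ ∈ τ_X ✓.
  U = {N}: f^{-1}(U) = ∅ ∈ τ_X ✓.
  U = {M, N}: f^{-1}(U) = {78} ∉ τ_X ✗.
  U = {N, P}: f^{-1}(U) = ∅ ∈ τ_X ✓.
  U = {M, N, P}: f^{-1}(U) = {78} ∉ τ_X ✗.
  U = {N, O, P}: f^{-1}(U) = {79} ∈ τ_X ✓.
  U = {M, N, O, P}: f^{-1}(U) = {78, 79} ∈ τ_X ✓.
Found U = {M, N} with f^{-1}(U) = {78} not in τ_X. Therefore f is NOT continuous.


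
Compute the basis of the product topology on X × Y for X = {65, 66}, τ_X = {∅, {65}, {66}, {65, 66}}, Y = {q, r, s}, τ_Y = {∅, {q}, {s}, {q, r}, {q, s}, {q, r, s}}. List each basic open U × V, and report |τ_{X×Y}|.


Basis B = {∅ × ∅, {65} × {q}, {65} × {s}, {66} × {q}, {66} × {s}, {65} × {q, r}, {65} × {q, s}, {65, 66} × {q}, {65, 66} × {s}, {66} × {q, r}, {66} × {q, s}, {65} × {q, r, s}, {66} × {q, r, s}, {65, 66} × {q, r}, {65, 66} × {q, s}, {65, 66} × {q, r, s}}; |τ_{X×Y}| = 36.

Enumerate products U × V with U ∈ τ_X, V ∈ τ_Y (deduplicated):
  ∅ × ∅ = {} (∅)
  {65} × {q} = {(65,q)}
  {65} × {s} = {(65,s)}
  {66} × {q} = {(66,q)}
  {66} × {s} = {(66,s)}
  {65} × {q, r} = {(65,q), (65,r)}
  {65} × {q, s} = {(65,q), (65,s)}
  {65, 66} × {q} = {(65,q), (66,q)}
  {65, 66} × {s} = {(65,s), (66,s)}
  {66} × {q, r} = {(66,q), (66,r)}
  {66} × {q, s} = {(66,q), (66,s)}
  {65} × {q, r, s} = {(65,q), (65,r), (65,s)}
  {66} × {q, r, s} = {(66,q), (66,r), (66,s)}
  {65, 66} × {q, r} = {(65,q), (65,r), (66,q), (66,r)}
  {65, 66} × {q, s} = {(65,q), (65,s), (66,q), (66,s)}
  {65, 66} × {q, r, s} = {(65,q), (65,r), (65,s), (66,q), (66,r), (66,s)}
These 16 distinct sets form the basis B.
Close under arbitrary unions to get τ_{X×Y}; counting gives |τ_{X×Y}| = 36.


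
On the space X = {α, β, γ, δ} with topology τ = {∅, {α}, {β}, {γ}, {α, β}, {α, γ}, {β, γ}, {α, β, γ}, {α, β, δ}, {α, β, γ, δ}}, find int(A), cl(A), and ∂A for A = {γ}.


int(A) = {γ}, cl(A) = {γ}, ∂A = ∅.

Closed sets in (X, τ) are complements of opens:
  closed(X, τ) = {∅, {γ}, {δ}, {α, δ}, {β, δ}, {γ, δ}, {α, β, δ}, {α, γ, δ}, {β, γ, δ}, {α, β, γ, δ}}.
int(A) = ⋃ {U ∈ τ : U ⊆ A}. Opens contained in A: ∅, {γ}.
Taking the union of these: int(A) = {γ}.
cl(A) = ⋂ {C closed : A ⊆ C}. Closed sets containing A: {γ}, {γ, δ}, {α, γ, δ}, {β, γ, δ}, {α, β, γ, δ}.
Intersecting these: cl(A) = {γ}.
∂A = cl(A) ∖ int(A) = {γ} ∖ {γ} = ∅.


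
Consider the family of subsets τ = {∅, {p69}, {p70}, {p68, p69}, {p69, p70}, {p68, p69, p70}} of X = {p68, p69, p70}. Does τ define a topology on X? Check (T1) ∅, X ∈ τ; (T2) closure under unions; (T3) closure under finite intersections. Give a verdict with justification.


τ IS a topology on X.

Axiom (T1): ∅ ∈ τ? Yes; X ∈ τ? Yes.
Axiom (T2/T3): check pairwise unions and intersections of members of τ.
All pairwise intersections and unions checked — each lies in τ. Therefore τ satisfies (T1), (T2), (T3): it IS a topology on X.


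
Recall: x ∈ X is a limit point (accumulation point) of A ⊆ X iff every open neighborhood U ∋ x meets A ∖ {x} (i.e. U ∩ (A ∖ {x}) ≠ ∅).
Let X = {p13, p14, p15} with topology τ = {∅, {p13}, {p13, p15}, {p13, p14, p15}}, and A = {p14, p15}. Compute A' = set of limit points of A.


A' = {p14}

For each x ∈ X, list the open sets U ∈ τ with x ∈ U, then check whether U ∩ (A ∖ {x}) ≠ ∅ for every such U.
  x = p13: open {p13} ∋ x has {p13} ∩ (A ∖ {p13}) = ∅, so x is NOT a limit point.
  x = p14: opens ∋ x are {p13, p14, p15}; each meets A ∖ {p14}, so x IS a limit point.
  x = p15: open {p13, p15} ∋ x has {p13, p15} ∩ (A ∖ {p15}) = ∅, so x is NOT a limit point.
Collecting: A' = {p14}.


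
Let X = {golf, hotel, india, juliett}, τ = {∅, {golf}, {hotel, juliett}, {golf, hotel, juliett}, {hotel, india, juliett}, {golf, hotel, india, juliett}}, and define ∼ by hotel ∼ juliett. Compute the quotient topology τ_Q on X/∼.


X/∼ = {[golf], [hotel=juliett], [india]}; |τ_Q| = 6.

Equivalence classes: [golf], [hotel=juliett], [india].
Quotient map π: X → X/∼ sends golf ↦ [golf], hotel ↦ [hotel=juliett], india ↦ [india], juliett ↦ [hotel=juliett].
For each subset V ⊆ X/∼, compute π^{-1}(V) ⊆ X and check whether π^{-1}(V) ∈ τ. V is open in τ_Q iff π^{-1}(V) ∈ τ.
  V = {}: π^{-1}(V) = ∅ ∈ τ ✓.
  V = {[golf]}: π^{-1}(V) = {golf} ∈ τ ✓.
  V = {[hotel=juliett]}: π^{-1}(V) = {hotel, juliett} ∈ τ ✓.
  V = {[golf], [hotel=juliett]}: π^{-1}(V) = {golf, hotel, juliett} ∈ τ ✓.
  V = {[india]}: π^{-1}(V) = {india} ∉ τ ✗.
  V = {[golf], [india]}: π^{-1}(V) = {golf, india} ∉ τ ✗.
  V = {[hotel=juliett], [india]}: π^{-1}(V) = {hotel, india, juliett} ∈ τ ✓.
  V = {[golf], [hotel=juliett], [india]}: π^{-1}(V) = {golf, hotel, india, juliett} ∈ τ ✓.
Open sets in the quotient: τ_Q = {{}, {[golf]}, {[hotel=juliett]}, {[golf], [hotel=juliett]}, {[hotel=juliett], [india]}, {[golf], [hotel=juliett], [india]}} (6 elements).


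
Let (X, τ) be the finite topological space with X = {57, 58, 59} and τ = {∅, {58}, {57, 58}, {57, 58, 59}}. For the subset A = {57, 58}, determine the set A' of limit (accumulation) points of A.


A' = {57, 59}

For each x ∈ X, list the open sets U ∈ τ with x ∈ U, then check whether U ∩ (A ∖ {x}) ≠ ∅ for every such U.
  x = 57: opens ∋ x are {57, 58}, {57, 58, 59}; each meets A ∖ {57}, so x IS a limit point.
  x = 58: open {58} ∋ x has {58} ∩ (A ∖ {58}) = ∅, so x is NOT a limit point.
  x = 59: opens ∋ x are {57, 58, 59}; each meets A ∖ {59}, so x IS a limit point.
Collecting: A' = {57, 59}.


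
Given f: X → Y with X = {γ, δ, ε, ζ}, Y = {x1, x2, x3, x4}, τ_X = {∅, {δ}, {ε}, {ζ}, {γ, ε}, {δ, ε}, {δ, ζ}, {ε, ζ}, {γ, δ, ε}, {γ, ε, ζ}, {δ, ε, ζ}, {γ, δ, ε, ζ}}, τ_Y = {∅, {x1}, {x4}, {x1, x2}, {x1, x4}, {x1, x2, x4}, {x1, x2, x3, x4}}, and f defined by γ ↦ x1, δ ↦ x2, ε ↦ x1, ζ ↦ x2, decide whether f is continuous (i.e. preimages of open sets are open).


f IS continuous.

Compute f^{-1}(U) for each U ∈ τ_Y:
  U = ∅: f^{-1}(U) = ∅ ∈ τ_X ✓.
  U = {x1}: f^{-1}(U) = {γ, ε} ∈ τ_X ✓.
  U = {x4}: f^{-1}(U) = ∅ ∈ τ_X ✓.
  U = {x1, x2}: f^{-1}(U) = {γ, δ, ε, ζ} ∈ τ_X ✓.
  U = {x1, x4}: f^{-1}(U) = {γ, ε} ∈ τ_X ✓.
  U = {x1, x2, x4}: f^{-1}(U) = {γ, δ, ε, ζ} ∈ τ_X ✓.
  U = {x1, x2, x3, x4}: f^{-1}(U) = {γ, δ, ε, ζ} ∈ τ_X ✓.
Every preimage lies in τ_X, so f IS continuous.


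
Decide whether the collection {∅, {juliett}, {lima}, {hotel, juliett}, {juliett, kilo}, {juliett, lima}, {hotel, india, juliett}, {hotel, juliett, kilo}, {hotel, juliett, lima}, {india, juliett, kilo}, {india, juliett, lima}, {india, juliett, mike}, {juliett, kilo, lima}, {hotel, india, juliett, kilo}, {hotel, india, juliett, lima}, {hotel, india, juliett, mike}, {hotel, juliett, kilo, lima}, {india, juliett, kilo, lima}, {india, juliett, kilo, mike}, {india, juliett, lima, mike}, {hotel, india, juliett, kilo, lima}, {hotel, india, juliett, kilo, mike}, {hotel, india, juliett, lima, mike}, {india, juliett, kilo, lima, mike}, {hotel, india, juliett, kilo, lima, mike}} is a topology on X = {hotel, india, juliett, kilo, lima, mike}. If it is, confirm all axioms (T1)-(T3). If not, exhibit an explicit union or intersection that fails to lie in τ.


τ is NOT a topology on X.

Axiom (T1): ∅ ∈ τ? Yes; X ∈ τ? Yes.
Axiom (T2/T3): check pairwise unions and intersections of members of τ.
Counterexample for (T3): {hotel, india, juliett} ∩ {india, juliett, kilo} = {india, juliett} ∉ τ. Therefore τ is NOT a topology.


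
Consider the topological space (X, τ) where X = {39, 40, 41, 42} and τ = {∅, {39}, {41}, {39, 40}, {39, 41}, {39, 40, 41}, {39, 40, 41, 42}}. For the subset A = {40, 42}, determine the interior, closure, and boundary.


int(A) = ∅, cl(A) = {40, 42}, ∂A = {40, 42}.

Closed sets in (X, τ) are complements of opens:
  closed(X, τ) = {∅, {42}, {40, 42}, {41, 42}, {39, 40, 42}, {40, 41, 42}, {39, 40, 41, 42}}.
int(A) = ⋃ {U ∈ τ : U ⊆ A}. Opens contained in A: ∅.
Taking the union of these: int(A) = ∅.
cl(A) = ⋂ {C closed : A ⊆ C}. Closed sets containing A: {40, 42}, {39, 40, 42}, {40, 41, 42}, {39, 40, 41, 42}.
Intersecting these: cl(A) = {40, 42}.
∂A = cl(A) ∖ int(A) = {40, 42} ∖ ∅ = {40, 42}.


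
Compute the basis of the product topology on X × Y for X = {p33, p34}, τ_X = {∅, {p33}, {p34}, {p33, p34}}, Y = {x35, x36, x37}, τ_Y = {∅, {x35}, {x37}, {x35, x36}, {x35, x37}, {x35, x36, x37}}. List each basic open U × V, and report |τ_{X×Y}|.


Basis B = {∅ × ∅, {p33} × {x35}, {p33} × {x37}, {p34} × {x35}, {p34} × {x37}, {p33} × {x35, x36}, {p33} × {x35, x37}, {p33, p34} × {x35}, {p33, p34} × {x37}, {p34} × {x35, x36}, {p34} × {x35, x37}, {p33} × {x35, x36, x37}, {p34} × {x35, x36, x37}, {p33, p34} × {x35, x36}, {p33, p34} × {x35, x37}, {p33, p34} × {x35, x36, x37}}; |τ_{X×Y}| = 36.

Enumerate products U × V with U ∈ τ_X, V ∈ τ_Y (deduplicated):
  ∅ × ∅ = {} (∅)
  {p33} × {x35} = {(p33,x35)}
  {p33} × {x37} = {(p33,x37)}
  {p34} × {x35} = {(p34,x35)}
  {p34} × {x37} = {(p34,x37)}
  {p33} × {x35, x36} = {(p33,x35), (p33,x36)}
  {p33} × {x35, x37} = {(p33,x35), (p33,x37)}
  {p33, p34} × {x35} = {(p33,x35), (p34,x35)}
  {p33, p34} × {x37} = {(p33,x37), (p34,x37)}
  {p34} × {x35, x36} = {(p34,x35), (p34,x36)}
  {p34} × {x35, x37} = {(p34,x35), (p34,x37)}
  {p33} × {x35, x36, x37} = {(p33,x35), (p33,x36), (p33,x37)}
  {p34} × {x35, x36, x37} = {(p34,x35), (p34,x36), (p34,x37)}
  {p33, p34} × {x35, x36} = {(p33,x35), (p33,x36), (p34,x35), (p34,x36)}
  {p33, p34} × {x35, x37} = {(p33,x35), (p33,x37), (p34,x35), (p34,x37)}
  {p33, p34} × {x35, x36, x37} = {(p33,x35), (p33,x36), (p33,x37), (p34,x35), (p34,x36), (p34,x37)}
These 16 distinct sets form the basis B.
Close under arbitrary unions to get τ_{X×Y}; counting gives |τ_{X×Y}| = 36.


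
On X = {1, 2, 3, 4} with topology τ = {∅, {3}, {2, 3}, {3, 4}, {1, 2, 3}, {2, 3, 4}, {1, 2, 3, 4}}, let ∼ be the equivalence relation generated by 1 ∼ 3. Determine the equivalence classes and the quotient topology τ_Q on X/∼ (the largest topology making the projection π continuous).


X/∼ = {[1=3], [2], [4]}; |τ_Q| = 3.

Equivalence classes: [1=3], [2], [4].
Quotient map π: X → X/∼ sends 1 ↦ [1=3], 2 ↦ [2], 3 ↦ [1=3], 4 ↦ [4].
For each subset V ⊆ X/∼, compute π^{-1}(V) ⊆ X and check whether π^{-1}(V) ∈ τ. V is open in τ_Q iff π^{-1}(V) ∈ τ.
  V = {}: π^{-1}(V) = ∅ ∈ τ ✓.
  V = {[1=3]}: π^{-1}(V) = {1, 3} ∉ τ ✗.
  V = {[2]}: π^{-1}(V) = {2} ∉ τ ✗.
  V = {[1=3], [2]}: π^{-1}(V) = {1, 2, 3} ∈ τ ✓.
  V = {[4]}: π^{-1}(V) = {4} ∉ τ ✗.
  V = {[1=3], [4]}: π^{-1}(V) = {1, 3, 4} ∉ τ ✗.
  V = {[2], [4]}: π^{-1}(V) = {2, 4} ∉ τ ✗.
  V = {[1=3], [2], [4]}: π^{-1}(V) = {1, 2, 3, 4} ∈ τ ✓.
Open sets in the quotient: τ_Q = {{}, {[1=3], [2]}, {[1=3], [2], [4]}} (3 elements).


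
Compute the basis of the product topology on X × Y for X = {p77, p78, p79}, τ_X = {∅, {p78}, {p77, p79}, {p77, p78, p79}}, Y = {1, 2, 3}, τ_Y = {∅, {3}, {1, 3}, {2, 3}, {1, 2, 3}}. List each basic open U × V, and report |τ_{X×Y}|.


Basis B = {∅ × ∅, {p78} × {3}, {p77, p79} × {3}, {p78} × {1, 3}, {p78} × {2, 3}, {p77, p78, p79} × {3}, {p78} × {1, 2, 3}, {p77, p79} × {1, 3}, {p77, p79} × {2, 3}, {p77, p79} × {1, 2, 3}, {p77, p78, p79} × {1, 3}, {p77, p78, p79} × {2, 3}, {p77, p78, p79} × {1, 2, 3}}; |τ_{X×Y}| = 25.

Enumerate products U × V with U ∈ τ_X, V ∈ τ_Y (deduplicated):
  ∅ × ∅ = {} (∅)
  {p78} × {3} = {(p78,3)}
  {p77, p79} × {3} = {(p77,3), (p79,3)}
  {p78} × {1, 3} = {(p78,1), (p78,3)}
  {p78} × {2, 3} = {(p78,2), (p78,3)}
  {p77, p78, p79} × {3} = {(p77,3), (p78,3), (p79,3)}
  {p78} × {1, 2, 3} = {(p78,1), (p78,2), (p78,3)}
  {p77, p79} × {1, 3} = {(p77,1), (p77,3), (p79,1), (p79,3)}
  {p77, p79} × {2, 3} = {(p77,2), (p77,3), (p79,2), (p79,3)}
  {p77, p79} × {1, 2, 3} = {(p77,1), (p77,2), (p77,3), (p79,1), (p79,2), (p79,3)}
  {p77, p78, p79} × {1, 3} = {(p77,1), (p77,3), (p78,1), (p78,3), (p79,1), (p79,3)}
  {p77, p78, p79} × {2, 3} = {(p77,2), (p77,3), (p78,2), (p78,3), (p79,2), (p79,3)}
  {p77, p78, p79} × {1, 2, 3} = {(p77,1), (p77,2), (p77,3), (p78,1), (p78,2), (p78,3), (p79,1), (p79,2), (p79,3)}
These 13 distinct sets form the basis B.
Close under arbitrary unions to get τ_{X×Y}; counting gives |τ_{X×Y}| = 25.


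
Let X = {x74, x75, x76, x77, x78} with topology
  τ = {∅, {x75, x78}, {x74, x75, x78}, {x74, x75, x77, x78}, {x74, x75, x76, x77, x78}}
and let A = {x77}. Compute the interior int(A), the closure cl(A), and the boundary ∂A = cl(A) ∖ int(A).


int(A) = ∅, cl(A) = {x76, x77}, ∂A = {x76, x77}.

Closed sets in (X, τ) are complements of opens:
  closed(X, τ) = {∅, {x76}, {x76, x77}, {x74, x76, x77}, {x74, x75, x76, x77, x78}}.
int(A) = ⋃ {U ∈ τ : U ⊆ A}. Opens contained in A: ∅.
Taking the union of these: int(A) = ∅.
cl(A) = ⋂ {C closed : A ⊆ C}. Closed sets containing A: {x76, x77}, {x74, x76, x77}, {x74, x75, x76, x77, x78}.
Intersecting these: cl(A) = {x76, x77}.
∂A = cl(A) ∖ int(A) = {x76, x77} ∖ ∅ = {x76, x77}.


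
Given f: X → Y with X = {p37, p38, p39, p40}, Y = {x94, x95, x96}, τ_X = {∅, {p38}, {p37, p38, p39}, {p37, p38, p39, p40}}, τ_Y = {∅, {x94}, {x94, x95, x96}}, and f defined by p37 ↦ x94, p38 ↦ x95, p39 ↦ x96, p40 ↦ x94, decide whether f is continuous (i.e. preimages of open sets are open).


f is NOT continuous.

Compute f^{-1}(U) for each U ∈ τ_Y:
  U = ∅: f^{-1}(U) = ∅ ∈ τ_X ✓.
  U = {x94}: f^{-1}(U) = {p37, p40} ∉ τ_X ✗.
  U = {x94, x95, x96}: f^{-1}(U) = {p37, p38, p39, p40} ∈ τ_X ✓.
Found U = {x94} with f^{-1}(U) = {p37, p40} not in τ_X. Therefore f is NOT continuous.


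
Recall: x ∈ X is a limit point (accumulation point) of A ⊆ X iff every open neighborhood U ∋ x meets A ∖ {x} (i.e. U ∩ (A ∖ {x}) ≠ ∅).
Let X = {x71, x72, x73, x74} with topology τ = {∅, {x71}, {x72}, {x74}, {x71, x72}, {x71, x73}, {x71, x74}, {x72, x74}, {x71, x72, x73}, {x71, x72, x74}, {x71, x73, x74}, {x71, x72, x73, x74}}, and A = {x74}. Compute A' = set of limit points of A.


A' = ∅

For each x ∈ X, list the open sets U ∈ τ with x ∈ U, then check whether U ∩ (A ∖ {x}) ≠ ∅ for every such U.
  x = x71: open {x71} ∋ x has {x71} ∩ (A ∖ {x71}) = ∅, so x is NOT a limit point.
  x = x72: open {x72} ∋ x has {x72} ∩ (A ∖ {x72}) = ∅, so x is NOT a limit point.
  x = x73: open {x71, x73} ∋ x has {x71, x73} ∩ (A ∖ {x73}) = ∅, so x is NOT a limit point.
  x = x74: open {x74} ∋ x has {x74} ∩ (A ∖ {x74}) = ∅, so x is NOT a limit point.
Collecting: A' = ∅.


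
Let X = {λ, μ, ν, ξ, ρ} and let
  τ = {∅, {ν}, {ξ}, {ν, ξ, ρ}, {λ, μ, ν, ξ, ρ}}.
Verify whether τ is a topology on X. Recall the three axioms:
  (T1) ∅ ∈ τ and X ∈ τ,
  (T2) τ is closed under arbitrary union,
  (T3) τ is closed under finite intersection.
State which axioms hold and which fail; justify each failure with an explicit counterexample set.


τ is NOT a topology on X.

Axiom (T1): ∅ ∈ τ? Yes; X ∈ τ? Yes.
Axiom (T2/T3): check pairwise unions and intersections of members of τ.
Counterexample for (T2): {ν} ∪ {ξ} = {ν, ξ} ∉ τ. Therefore τ is NOT a topology.


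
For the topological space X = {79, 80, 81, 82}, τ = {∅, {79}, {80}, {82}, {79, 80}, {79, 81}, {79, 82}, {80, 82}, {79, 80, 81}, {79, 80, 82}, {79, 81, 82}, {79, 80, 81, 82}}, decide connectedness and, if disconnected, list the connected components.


(X, τ) is disconnected; components = [{80}, {82}, {79, 81}].

Find clopen sets (U ∈ τ with X ∖ U ∈ τ):
  U = ∅, X ∖ U = {79, 80, 81, 82} — both open, so U is clopen.
  U = {80}, X ∖ U = {79, 81, 82} — both open, so U is clopen.
  U = {82}, X ∖ U = {79, 80, 81} — both open, so U is clopen.
  U = {79, 81}, X ∖ U = {80, 82} — both open, so U is clopen.
  U = {80, 82}, X ∖ U = {79, 81} — both open, so U is clopen.
  U = {79, 80, 81}, X ∖ U = {82} — both open, so U is clopen.
  U = {79, 81, 82}, X ∖ U = {80} — both open, so U is clopen.
  U = {79, 80, 81, 82}, X ∖ U = ∅ — both open, so U is clopen.
Nontrivial clopen(s) exist: e.g. {79, 81, 82}. So (X, τ) is disconnected.
Compute connected components by grouping points that agree on all clopens:
  component: {80}
  component: {82}
  component: {79, 81}


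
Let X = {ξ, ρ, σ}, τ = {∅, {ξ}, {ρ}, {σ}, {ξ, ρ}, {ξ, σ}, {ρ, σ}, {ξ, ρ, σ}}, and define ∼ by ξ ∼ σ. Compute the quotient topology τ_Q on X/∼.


X/∼ = {[ξ=σ], [ρ]}; |τ_Q| = 4.

Equivalence classes: [ξ=σ], [ρ].
Quotient map π: X → X/∼ sends ξ ↦ [ξ=σ], ρ ↦ [ρ], σ ↦ [ξ=σ].
For each subset V ⊆ X/∼, compute π^{-1}(V) ⊆ X and check whether π^{-1}(V) ∈ τ. V is open in τ_Q iff π^{-1}(V) ∈ τ.
  V = {}: π^{-1}(V) = ∅ ∈ τ ✓.
  V = {[ξ=σ]}: π^{-1}(V) = {ξ, σ} ∈ τ ✓.
  V = {[ρ]}: π^{-1}(V) = {ρ} ∈ τ ✓.
  V = {[ξ=σ], [ρ]}: π^{-1}(V) = {ξ, ρ, σ} ∈ τ ✓.
Open sets in the quotient: τ_Q = {{}, {[ξ=σ]}, {[ρ]}, {[ξ=σ], [ρ]}} (4 elements).
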